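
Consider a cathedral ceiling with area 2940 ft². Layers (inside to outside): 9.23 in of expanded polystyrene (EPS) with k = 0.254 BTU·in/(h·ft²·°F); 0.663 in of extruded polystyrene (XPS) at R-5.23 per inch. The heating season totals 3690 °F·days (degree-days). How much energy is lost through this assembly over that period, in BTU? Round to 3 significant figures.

6540000 BTU

9.23/0.254 = 36.34
0.663 × 5.23 = 3.467
R_total = 36.34 + 3.467 = 39.81 ft²·°F·h/BTU
E = A × HDD × 24 / R = 2940 × 3690 × 24 / 39.81 = 6541000 BTU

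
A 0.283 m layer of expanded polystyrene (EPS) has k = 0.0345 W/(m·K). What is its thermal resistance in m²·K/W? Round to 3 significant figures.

8.20 m²·K/W

R = L/k = 0.283/0.0345 = 8.203 m²·K/W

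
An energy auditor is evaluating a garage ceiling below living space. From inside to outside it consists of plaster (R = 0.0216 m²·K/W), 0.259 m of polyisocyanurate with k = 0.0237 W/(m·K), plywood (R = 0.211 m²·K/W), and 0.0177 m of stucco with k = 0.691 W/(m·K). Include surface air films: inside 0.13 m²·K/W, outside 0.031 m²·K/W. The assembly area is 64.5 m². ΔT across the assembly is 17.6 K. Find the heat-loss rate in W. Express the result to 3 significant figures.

100 W

0.259/0.0237 = 10.93
0.0177/0.691 = 0.02562
R_total = 0.13 + 0.0216 + 10.93 + 0.211 + 0.02562 + 0.031 = 11.35 m²·K/W
Q = A·ΔT/R = 64.5 × 17.6 / 11.35 = 100 W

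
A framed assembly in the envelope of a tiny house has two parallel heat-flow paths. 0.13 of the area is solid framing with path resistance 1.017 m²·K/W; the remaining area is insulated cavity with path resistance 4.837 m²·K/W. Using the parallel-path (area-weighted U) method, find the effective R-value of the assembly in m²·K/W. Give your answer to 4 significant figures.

U_eff = 0.87/4.837 + 0.13/1.017 = 0.17986 + 0.12783 = 0.30769
R_eff = 1/U_eff = 3.25 m²·K/W

3.250 m²·K/W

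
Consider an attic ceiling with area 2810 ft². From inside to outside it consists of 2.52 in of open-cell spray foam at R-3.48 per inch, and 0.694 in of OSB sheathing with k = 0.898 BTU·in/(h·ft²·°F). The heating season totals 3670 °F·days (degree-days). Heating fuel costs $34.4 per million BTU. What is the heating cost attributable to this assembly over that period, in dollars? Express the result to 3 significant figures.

2.52 × 3.48 = 8.77
0.694/0.898 = 0.7728
R_total = 8.77 + 0.7728 = 9.542 ft²·°F·h/BTU
E = A × HDD × 24 / R = 2810 × 3670 × 24 / 9.542 = 25940000 BTU
Cost = 25940000/10⁶ × 34.4 = $892.2

892 dollars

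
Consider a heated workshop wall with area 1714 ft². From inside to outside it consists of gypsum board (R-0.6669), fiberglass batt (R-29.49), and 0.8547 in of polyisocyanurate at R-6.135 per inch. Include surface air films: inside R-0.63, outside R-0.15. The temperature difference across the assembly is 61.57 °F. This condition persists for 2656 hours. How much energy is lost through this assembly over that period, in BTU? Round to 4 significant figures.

7747000 BTU

0.8547 × 6.135 = 5.2436
R_total = 0.63 + 0.6669 + 29.49 + 5.2436 + 0.15 = 36.18 ft²·°F·h/BTU
Q = 1714 × 61.57 / 36.18 = 2916.8 BTU/h
E = 2916.8 × 2656 = 7747000 BTU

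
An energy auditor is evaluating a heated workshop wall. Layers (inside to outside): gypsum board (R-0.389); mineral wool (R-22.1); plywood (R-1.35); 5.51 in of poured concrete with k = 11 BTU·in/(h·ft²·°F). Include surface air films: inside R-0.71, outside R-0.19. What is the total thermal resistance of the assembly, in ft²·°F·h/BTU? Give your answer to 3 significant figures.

5.51/11 = 0.5009
R_total = 0.71 + 0.389 + 22.1 + 1.35 + 0.5009 + 0.19 = 25.24 ft²·°F·h/BTU

25.2 ft²·°F·h/BTU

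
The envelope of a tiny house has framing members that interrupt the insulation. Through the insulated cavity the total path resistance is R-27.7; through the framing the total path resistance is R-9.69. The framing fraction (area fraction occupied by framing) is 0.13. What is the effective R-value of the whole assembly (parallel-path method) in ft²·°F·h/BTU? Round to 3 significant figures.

U_eff = 0.87/27.7 + 0.13/9.69 = 0.03141 + 0.01342 = 0.04482
R_eff = 1/U_eff = 22.31 ft²·°F·h/BTU

22.3 ft²·°F·h/BTU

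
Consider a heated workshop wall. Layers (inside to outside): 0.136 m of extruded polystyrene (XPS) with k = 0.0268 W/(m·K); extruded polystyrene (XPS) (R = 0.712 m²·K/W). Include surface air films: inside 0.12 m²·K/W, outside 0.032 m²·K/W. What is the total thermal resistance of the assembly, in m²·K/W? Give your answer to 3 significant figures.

0.136/0.0268 = 5.075
R_total = 0.12 + 5.075 + 0.712 + 0.032 = 5.939 m²·K/W

5.94 m²·K/W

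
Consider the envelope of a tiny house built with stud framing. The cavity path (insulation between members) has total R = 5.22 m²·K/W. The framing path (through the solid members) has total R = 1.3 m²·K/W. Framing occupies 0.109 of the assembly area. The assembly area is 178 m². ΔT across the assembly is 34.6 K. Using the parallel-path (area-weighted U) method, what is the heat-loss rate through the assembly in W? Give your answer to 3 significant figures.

U_eff = 0.891/5.22 + 0.109/1.3 = 0.1707 + 0.08385 = 0.2545
R_eff = 1/U_eff = 3.929 m²·K/W
Q = 178 × 34.6 / 3.929 = 1568 W

1570 W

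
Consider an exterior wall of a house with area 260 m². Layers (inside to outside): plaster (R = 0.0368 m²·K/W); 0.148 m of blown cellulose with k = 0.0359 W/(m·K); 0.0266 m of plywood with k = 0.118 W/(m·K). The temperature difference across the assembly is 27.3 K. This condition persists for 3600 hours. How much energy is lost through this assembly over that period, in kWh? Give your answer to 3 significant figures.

5830 kWh

0.148/0.0359 = 4.123
0.0266/0.118 = 0.2254
R_total = 0.0368 + 4.123 + 0.2254 = 4.385 m²·K/W
Q = 260 × 27.3 / 4.385 = 1619 W
E = 1619 W × 3600 h / 1000 = 5828 kWh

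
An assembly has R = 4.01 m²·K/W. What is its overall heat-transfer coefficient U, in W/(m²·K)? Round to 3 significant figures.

0.249 W/(m²·K)

U = 1/R = 1/4.01 = 0.2494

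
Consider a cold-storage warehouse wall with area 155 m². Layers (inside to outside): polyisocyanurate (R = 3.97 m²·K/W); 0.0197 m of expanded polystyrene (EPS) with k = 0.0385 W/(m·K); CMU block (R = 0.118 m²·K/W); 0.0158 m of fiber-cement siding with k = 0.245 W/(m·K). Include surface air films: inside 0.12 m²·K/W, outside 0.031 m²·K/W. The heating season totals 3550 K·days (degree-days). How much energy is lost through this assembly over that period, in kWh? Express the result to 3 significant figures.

0.0197/0.0385 = 0.5117
0.0158/0.245 = 0.06449
R_total = 0.12 + 3.97 + 0.5117 + 0.118 + 0.06449 + 0.031 = 4.815 m²·K/W
E = A × HDD × 24 / R / 1000 = 155 × 3550 × 24 / 4.815 / 1000 = 2743 kWh

2740 kWh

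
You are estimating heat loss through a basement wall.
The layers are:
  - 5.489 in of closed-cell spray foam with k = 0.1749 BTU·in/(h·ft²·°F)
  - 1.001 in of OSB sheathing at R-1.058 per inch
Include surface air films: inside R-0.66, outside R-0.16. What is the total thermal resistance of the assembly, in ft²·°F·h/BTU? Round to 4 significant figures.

33.26 ft²·°F·h/BTU

5.489/0.1749 = 31.384
1.001 × 1.058 = 1.0591
R_total = 0.66 + 31.384 + 1.0591 + 0.16 = 33.263 ft²·°F·h/BTU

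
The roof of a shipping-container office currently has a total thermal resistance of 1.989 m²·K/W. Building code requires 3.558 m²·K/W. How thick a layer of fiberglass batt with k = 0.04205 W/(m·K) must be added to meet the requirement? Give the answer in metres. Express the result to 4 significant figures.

ΔR = 3.558 − 1.989 = 1.569 m²·K/W
L = ΔR × k = 1.569 × 0.04205 = 0.065976 m

0.06598 m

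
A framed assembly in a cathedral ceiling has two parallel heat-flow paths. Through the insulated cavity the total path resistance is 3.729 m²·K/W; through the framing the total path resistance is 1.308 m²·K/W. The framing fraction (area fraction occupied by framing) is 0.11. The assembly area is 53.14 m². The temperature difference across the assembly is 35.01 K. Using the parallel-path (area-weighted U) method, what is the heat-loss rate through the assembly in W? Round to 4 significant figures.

U_eff = 0.89/3.729 + 0.11/1.308 = 0.23867 + 0.084098 = 0.32277
R_eff = 1/U_eff = 3.0982 m²·K/W
Q = 53.14 × 35.01 / 3.0982 = 600.49 W

600.5 W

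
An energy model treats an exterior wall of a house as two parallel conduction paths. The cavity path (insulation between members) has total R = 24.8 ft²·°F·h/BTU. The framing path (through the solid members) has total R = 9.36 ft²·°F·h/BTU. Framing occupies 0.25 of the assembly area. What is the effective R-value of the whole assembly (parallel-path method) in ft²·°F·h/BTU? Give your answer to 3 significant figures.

17.6 ft²·°F·h/BTU

U_eff = 0.75/24.8 + 0.25/9.36 = 0.03024 + 0.02671 = 0.05695
R_eff = 1/U_eff = 17.56 ft²·°F·h/BTU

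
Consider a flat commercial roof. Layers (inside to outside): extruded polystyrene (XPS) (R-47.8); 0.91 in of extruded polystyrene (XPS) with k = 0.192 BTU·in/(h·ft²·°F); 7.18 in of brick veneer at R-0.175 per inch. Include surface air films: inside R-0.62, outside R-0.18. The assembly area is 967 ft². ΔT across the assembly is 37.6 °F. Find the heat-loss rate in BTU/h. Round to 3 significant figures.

666 BTU/h

0.91/0.192 = 4.74
7.18 × 0.175 = 1.256
R_total = 0.62 + 47.8 + 4.74 + 1.256 + 0.18 = 54.6 ft²·°F·h/BTU
Q = A·ΔT/R = 967 × 37.6 / 54.6 = 666 BTU/h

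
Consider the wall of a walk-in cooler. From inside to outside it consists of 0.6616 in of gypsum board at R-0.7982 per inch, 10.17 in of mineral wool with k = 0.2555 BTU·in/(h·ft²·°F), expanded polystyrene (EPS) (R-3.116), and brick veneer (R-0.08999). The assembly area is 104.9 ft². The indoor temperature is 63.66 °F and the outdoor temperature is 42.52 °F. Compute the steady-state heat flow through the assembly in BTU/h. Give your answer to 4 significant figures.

50.93 BTU/h

0.6616 × 0.7982 = 0.52809
10.17/0.2555 = 39.804
R_total = 0.52809 + 39.804 + 3.116 + 0.08999 = 43.538 ft²·°F·h/BTU
Q = A·ΔT/R = 104.9 × (63.66 − 42.52) / 43.538 = 50.934 BTU/h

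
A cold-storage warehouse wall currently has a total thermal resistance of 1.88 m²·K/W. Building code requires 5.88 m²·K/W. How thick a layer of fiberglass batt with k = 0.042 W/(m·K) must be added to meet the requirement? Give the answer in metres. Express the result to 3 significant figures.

0.168 m

ΔR = 5.88 − 1.88 = 4 m²·K/W
L = ΔR × k = 4 × 0.042 = 0.168 m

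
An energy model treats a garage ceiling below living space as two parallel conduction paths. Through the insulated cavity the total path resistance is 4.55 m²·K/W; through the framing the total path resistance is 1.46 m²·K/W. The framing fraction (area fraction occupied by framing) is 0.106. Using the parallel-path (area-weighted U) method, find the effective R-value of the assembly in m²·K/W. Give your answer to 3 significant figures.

U_eff = 0.894/4.55 + 0.106/1.46 = 0.1965 + 0.0726 = 0.2691
R_eff = 1/U_eff = 3.716 m²·K/W

3.72 m²·K/W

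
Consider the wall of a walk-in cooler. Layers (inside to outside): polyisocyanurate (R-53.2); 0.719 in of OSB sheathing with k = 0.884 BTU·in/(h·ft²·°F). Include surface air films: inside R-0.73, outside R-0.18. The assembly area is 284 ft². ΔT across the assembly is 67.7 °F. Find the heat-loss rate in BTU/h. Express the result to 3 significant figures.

0.719/0.884 = 0.8133
R_total = 0.73 + 53.2 + 0.8133 + 0.18 = 54.92 ft²·°F·h/BTU
Q = A·ΔT/R = 284 × 67.7 / 54.92 = 350.1 BTU/h

350 BTU/h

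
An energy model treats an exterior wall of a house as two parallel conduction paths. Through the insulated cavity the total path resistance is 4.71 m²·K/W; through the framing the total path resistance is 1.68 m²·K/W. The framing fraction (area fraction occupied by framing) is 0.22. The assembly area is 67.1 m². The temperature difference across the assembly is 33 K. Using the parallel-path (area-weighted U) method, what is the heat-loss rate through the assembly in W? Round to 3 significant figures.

657 W

U_eff = 0.78/4.71 + 0.22/1.68 = 0.1656 + 0.131 = 0.2966
R_eff = 1/U_eff = 3.372 m²·K/W
Q = 67.1 × 33 / 3.372 = 656.7 W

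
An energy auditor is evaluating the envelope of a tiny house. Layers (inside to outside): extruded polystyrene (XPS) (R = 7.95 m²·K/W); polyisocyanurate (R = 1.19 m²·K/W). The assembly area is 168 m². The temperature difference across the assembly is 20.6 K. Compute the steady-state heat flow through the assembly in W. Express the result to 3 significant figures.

379 W

R_total = 7.95 + 1.19 = 9.14 m²·K/W
Q = A·ΔT/R = 168 × 20.6 / 9.14 = 378.6 W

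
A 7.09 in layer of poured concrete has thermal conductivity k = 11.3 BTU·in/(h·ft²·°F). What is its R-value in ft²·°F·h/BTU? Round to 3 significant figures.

R = L/k = 7.09/11.3 = 0.6274 ft²·°F·h/BTU

0.627 ft²·°F·h/BTU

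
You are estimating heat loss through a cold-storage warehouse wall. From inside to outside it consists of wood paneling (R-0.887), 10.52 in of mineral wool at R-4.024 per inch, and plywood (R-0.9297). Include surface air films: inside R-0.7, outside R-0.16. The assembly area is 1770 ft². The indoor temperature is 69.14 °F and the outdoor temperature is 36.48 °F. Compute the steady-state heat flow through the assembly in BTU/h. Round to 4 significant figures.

1284 BTU/h

10.52 × 4.024 = 42.332
R_total = 0.7 + 0.887 + 42.332 + 0.9297 + 0.16 = 45.009 ft²·°F·h/BTU
Q = A·ΔT/R = 1770 × (69.14 − 36.48) / 45.009 = 1284.4 BTU/h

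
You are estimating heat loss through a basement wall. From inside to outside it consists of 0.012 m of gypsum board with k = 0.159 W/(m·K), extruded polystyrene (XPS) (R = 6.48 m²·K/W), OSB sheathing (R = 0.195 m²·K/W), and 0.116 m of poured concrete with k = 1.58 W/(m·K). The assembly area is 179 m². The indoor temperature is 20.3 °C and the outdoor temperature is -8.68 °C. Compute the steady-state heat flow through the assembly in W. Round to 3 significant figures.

0.012/0.159 = 0.07547
0.116/1.58 = 0.07342
R_total = 0.07547 + 6.48 + 0.195 + 0.07342 = 6.824 m²·K/W
Q = A·ΔT/R = 179 × (20.3 − (-8.68)) / 6.824 = 760.2 W

760 W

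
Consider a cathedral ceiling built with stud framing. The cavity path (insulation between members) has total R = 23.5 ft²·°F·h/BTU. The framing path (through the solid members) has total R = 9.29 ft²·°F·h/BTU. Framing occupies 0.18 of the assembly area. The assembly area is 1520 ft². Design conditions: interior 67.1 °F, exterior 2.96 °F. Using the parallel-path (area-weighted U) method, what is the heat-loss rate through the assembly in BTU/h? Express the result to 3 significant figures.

U_eff = 0.82/23.5 + 0.18/9.29 = 0.03489 + 0.01938 = 0.05427
R_eff = 1/U_eff = 18.43 ft²·°F·h/BTU
Q = 1520 × (67.1 − 2.96) / 18.43 = 5291 BTU/h

5290 BTU/h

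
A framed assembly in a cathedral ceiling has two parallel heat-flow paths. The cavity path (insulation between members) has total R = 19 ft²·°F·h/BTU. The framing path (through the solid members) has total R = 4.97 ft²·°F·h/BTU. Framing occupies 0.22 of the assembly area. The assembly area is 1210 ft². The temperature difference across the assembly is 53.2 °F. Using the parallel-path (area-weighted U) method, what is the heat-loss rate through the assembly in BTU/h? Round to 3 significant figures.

5490 BTU/h

U_eff = 0.78/19 + 0.22/4.97 = 0.04105 + 0.04427 = 0.08532
R_eff = 1/U_eff = 11.72 ft²·°F·h/BTU
Q = 1210 × 53.2 / 11.72 = 5492 BTU/h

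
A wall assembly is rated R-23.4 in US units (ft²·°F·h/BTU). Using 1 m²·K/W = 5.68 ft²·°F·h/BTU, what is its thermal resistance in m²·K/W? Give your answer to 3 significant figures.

4.12 m²·K/W

R_SI = 23.4/5.68 = 4.12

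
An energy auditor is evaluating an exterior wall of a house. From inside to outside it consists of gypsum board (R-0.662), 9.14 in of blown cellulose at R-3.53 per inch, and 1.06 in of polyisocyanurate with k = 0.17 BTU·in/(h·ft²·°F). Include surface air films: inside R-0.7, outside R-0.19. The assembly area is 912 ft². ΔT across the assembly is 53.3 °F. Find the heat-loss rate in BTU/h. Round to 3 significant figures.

9.14 × 3.53 = 32.26
1.06/0.17 = 6.235
R_total = 0.7 + 0.662 + 32.26 + 6.235 + 0.19 = 40.05 ft²·°F·h/BTU
Q = A·ΔT/R = 912 × 53.3 / 40.05 = 1214 BTU/h

1210 BTU/h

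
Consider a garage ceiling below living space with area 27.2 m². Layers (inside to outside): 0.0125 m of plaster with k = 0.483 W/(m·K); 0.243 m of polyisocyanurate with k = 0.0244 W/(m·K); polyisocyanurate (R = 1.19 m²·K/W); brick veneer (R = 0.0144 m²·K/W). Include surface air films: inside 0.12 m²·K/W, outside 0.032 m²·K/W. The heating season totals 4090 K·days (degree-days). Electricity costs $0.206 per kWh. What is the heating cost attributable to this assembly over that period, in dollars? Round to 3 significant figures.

48.5 dollars

0.0125/0.483 = 0.02588
0.243/0.0244 = 9.959
R_total = 0.12 + 0.02588 + 9.959 + 1.19 + 0.0144 + 0.032 = 11.34 m²·K/W
E = A × HDD × 24 / R / 1000 = 27.2 × 4090 × 24 / 11.34 / 1000 = 235.4 kWh
Cost = 235.4 × 0.206 = $48.5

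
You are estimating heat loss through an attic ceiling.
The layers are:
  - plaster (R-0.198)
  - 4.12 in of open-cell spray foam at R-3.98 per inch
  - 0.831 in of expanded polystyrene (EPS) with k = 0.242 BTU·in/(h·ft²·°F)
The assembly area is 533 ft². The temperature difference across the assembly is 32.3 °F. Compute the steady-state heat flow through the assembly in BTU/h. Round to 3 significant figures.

4.12 × 3.98 = 16.4
0.831/0.242 = 3.434
R_total = 0.198 + 16.4 + 3.434 = 20.03 ft²·°F·h/BTU
Q = A·ΔT/R = 533 × 32.3 / 20.03 = 859.5 BTU/h

860 BTU/h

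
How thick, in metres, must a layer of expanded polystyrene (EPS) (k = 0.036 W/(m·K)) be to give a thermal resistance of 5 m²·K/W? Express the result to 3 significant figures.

0.180 m

L = R·k = 5 × 0.036 = 0.18 m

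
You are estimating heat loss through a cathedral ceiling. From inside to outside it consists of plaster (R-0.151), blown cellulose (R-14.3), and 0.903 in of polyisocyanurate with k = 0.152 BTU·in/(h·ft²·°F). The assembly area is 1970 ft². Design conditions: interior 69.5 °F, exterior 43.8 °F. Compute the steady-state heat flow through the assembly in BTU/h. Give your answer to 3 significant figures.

2480 BTU/h

0.903/0.152 = 5.941
R_total = 0.151 + 14.3 + 5.941 = 20.39 ft²·°F·h/BTU
Q = A·ΔT/R = 1970 × (69.5 − 43.8) / 20.39 = 2483 BTU/h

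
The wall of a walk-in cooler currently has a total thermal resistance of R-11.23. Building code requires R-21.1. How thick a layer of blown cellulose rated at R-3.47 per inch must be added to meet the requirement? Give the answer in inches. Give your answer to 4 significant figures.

ΔR = 21.1 − 11.23 = 9.87 ft²·°F·h/BTU
L = ΔR / (R/in) = 9.87/3.47 = 2.8444 in

2.844 in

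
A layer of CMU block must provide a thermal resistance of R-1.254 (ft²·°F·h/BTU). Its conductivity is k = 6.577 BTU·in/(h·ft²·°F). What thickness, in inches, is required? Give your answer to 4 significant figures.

L = R × k = 1.254 × 6.577 = 8.2476 in

8.248 in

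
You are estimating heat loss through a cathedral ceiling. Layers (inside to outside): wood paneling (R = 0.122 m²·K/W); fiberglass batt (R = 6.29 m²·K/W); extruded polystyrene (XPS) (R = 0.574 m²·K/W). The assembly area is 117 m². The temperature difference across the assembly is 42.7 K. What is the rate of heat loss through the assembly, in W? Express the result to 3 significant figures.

715 W

R_total = 0.122 + 6.29 + 0.574 = 6.986 m²·K/W
Q = A·ΔT/R = 117 × 42.7 / 6.986 = 715.1 W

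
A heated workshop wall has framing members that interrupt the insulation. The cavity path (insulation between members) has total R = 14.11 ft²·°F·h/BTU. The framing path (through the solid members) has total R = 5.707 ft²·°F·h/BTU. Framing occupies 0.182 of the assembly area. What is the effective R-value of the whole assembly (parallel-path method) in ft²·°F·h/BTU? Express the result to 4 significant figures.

U_eff = 0.818/14.11 + 0.182/5.707 = 0.057973 + 0.031891 = 0.089864
R_eff = 1/U_eff = 11.128 ft²·°F·h/BTU

11.13 ft²·°F·h/BTU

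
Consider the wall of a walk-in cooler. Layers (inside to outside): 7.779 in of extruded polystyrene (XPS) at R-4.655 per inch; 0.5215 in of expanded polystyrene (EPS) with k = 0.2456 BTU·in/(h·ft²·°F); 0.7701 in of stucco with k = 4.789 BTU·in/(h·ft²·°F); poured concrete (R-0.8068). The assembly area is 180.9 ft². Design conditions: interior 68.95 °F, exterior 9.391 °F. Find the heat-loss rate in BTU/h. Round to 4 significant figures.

274.1 BTU/h

7.779 × 4.655 = 36.211
0.5215/0.2456 = 2.1234
0.7701/4.789 = 0.16081
R_total = 36.211 + 2.1234 + 0.16081 + 0.8068 = 39.302 ft²·°F·h/BTU
Q = A·ΔT/R = 180.9 × (68.95 − 9.391) / 39.302 = 274.14 BTU/h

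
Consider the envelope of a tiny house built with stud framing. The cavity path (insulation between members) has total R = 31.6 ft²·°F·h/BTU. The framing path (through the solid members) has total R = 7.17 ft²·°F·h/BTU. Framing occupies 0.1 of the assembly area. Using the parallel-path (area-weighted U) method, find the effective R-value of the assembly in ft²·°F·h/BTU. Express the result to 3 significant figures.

23.6 ft²·°F·h/BTU

U_eff = 0.9/31.6 + 0.1/7.17 = 0.02848 + 0.01395 = 0.04243
R_eff = 1/U_eff = 23.57 ft²·°F·h/BTU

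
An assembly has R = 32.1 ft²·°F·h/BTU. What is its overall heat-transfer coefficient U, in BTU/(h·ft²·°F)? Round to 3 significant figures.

0.0312 BTU/(h·ft²·°F)

U = 1/R = 1/32.1 = 0.03115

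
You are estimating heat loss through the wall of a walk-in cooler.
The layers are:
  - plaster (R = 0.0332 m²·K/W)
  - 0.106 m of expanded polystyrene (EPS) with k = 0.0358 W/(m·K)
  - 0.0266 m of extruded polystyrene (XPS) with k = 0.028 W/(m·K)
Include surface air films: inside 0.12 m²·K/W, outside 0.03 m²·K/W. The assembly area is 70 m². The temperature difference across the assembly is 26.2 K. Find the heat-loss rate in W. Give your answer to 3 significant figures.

0.106/0.0358 = 2.961
0.0266/0.028 = 0.95
R_total = 0.12 + 0.0332 + 2.961 + 0.95 + 0.03 = 4.094 m²·K/W
Q = A·ΔT/R = 70 × 26.2 / 4.094 = 448 W

448 W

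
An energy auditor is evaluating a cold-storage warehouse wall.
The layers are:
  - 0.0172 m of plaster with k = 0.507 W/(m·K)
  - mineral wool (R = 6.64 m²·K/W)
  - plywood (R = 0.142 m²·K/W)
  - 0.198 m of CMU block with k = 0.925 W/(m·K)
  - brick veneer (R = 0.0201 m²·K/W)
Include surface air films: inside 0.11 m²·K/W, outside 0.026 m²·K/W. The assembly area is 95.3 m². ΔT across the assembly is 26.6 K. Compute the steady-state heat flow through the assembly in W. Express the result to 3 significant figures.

0.0172/0.507 = 0.03393
0.198/0.925 = 0.2141
R_total = 0.11 + 0.03393 + 6.64 + 0.142 + 0.2141 + 0.0201 + 0.026 = 7.186 m²·K/W
Q = A·ΔT/R = 95.3 × 26.6 / 7.186 = 352.8 W

353 W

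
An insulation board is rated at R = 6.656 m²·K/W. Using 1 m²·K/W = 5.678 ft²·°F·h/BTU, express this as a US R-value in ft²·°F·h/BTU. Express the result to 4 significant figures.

37.79 ft²·°F·h/BTU

R_US = 6.656 × 5.678 = 37.793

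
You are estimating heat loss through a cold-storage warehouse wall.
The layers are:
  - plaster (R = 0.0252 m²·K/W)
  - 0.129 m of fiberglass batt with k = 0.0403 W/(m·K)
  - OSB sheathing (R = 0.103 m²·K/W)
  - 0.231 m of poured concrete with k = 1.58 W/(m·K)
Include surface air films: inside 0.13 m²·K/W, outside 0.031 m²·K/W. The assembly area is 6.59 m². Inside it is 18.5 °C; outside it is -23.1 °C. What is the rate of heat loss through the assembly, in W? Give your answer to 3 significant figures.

75.4 W

0.129/0.0403 = 3.201
0.231/1.58 = 0.1462
R_total = 0.13 + 0.0252 + 3.201 + 0.103 + 0.1462 + 0.031 = 3.636 m²·K/W
Q = A·ΔT/R = 6.59 × (18.5 − (-23.1)) / 3.636 = 75.39 W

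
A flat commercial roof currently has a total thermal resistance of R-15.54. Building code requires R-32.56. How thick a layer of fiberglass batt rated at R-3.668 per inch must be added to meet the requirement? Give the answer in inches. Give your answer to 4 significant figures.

4.640 in

ΔR = 32.56 − 15.54 = 17.02 ft²·°F·h/BTU
L = ΔR / (R/in) = 17.02/3.668 = 4.6401 in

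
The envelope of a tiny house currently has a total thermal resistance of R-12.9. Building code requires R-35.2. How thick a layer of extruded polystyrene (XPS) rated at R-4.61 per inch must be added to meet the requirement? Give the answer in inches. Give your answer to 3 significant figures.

4.84 in

ΔR = 35.2 − 12.9 = 22.3 ft²·°F·h/BTU
L = ΔR / (R/in) = 22.3/4.61 = 4.837 in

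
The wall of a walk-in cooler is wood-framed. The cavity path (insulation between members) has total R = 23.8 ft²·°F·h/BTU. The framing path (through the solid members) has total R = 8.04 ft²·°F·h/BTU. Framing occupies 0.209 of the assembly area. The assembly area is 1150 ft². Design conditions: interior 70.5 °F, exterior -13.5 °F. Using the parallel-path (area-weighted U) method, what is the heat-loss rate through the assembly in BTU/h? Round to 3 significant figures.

5720 BTU/h

U_eff = 0.791/23.8 + 0.209/8.04 = 0.03324 + 0.026 = 0.05923
R_eff = 1/U_eff = 16.88 ft²·°F·h/BTU
Q = 1150 × (70.5 − (-13.5)) / 16.88 = 5722 BTU/h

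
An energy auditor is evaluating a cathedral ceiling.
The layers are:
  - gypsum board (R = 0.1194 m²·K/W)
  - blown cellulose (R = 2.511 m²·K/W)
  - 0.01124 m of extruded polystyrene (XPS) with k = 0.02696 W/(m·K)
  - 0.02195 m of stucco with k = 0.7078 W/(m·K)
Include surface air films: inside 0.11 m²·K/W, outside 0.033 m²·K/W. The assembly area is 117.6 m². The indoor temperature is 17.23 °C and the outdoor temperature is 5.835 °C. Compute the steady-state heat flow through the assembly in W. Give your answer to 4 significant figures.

0.01124/0.02696 = 0.41691
0.02195/0.7078 = 0.031012
R_total = 0.11 + 0.1194 + 2.511 + 0.41691 + 0.031012 + 0.033 = 3.2213 m²·K/W
Q = A·ΔT/R = 117.6 × (17.23 − 5.835) / 3.2213 = 415.99 W

416.0 W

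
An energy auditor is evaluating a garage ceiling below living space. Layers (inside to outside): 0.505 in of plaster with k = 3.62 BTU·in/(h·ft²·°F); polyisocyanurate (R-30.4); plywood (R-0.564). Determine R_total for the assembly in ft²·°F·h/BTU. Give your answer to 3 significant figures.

31.1 ft²·°F·h/BTU

0.505/3.62 = 0.1395
R_total = 0.1395 + 30.4 + 0.564 = 31.1 ft²·°F·h/BTU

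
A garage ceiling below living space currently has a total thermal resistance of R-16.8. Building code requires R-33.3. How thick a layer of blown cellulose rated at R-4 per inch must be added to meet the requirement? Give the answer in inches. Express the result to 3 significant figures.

4.12 in

ΔR = 33.3 − 16.8 = 16.5 ft²·°F·h/BTU
L = ΔR / (R/in) = 16.5/4 = 4.125 in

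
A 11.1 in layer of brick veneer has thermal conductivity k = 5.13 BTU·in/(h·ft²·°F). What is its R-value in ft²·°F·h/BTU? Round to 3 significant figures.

2.16 ft²·°F·h/BTU

R = L/k = 11.1/5.13 = 2.164 ft²·°F·h/BTU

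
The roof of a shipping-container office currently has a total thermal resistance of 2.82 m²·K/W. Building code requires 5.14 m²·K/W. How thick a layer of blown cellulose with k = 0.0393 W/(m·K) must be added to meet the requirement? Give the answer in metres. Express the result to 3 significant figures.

0.0912 m

ΔR = 5.14 − 2.82 = 2.32 m²·K/W
L = ΔR × k = 2.32 × 0.0393 = 0.09118 m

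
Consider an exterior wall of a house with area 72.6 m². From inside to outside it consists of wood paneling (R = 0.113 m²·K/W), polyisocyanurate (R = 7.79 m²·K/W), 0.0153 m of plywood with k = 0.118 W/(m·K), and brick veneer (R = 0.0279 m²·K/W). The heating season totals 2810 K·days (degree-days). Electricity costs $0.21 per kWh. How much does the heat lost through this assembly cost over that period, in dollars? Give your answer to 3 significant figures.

0.0153/0.118 = 0.1297
R_total = 0.113 + 7.79 + 0.1297 + 0.0279 = 8.061 m²·K/W
E = A × HDD × 24 / R / 1000 = 72.6 × 2810 × 24 / 8.061 / 1000 = 607.4 kWh
Cost = 607.4 × 0.21 = $127.6

128 dollars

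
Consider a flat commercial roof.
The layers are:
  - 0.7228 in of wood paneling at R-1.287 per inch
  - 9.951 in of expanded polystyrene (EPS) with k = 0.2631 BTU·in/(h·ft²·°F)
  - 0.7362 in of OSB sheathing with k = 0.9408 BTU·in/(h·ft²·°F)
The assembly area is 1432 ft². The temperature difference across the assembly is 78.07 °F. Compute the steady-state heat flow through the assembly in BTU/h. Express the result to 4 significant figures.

2828 BTU/h

0.7228 × 1.287 = 0.93024
9.951/0.2631 = 37.822
0.7362/0.9408 = 0.78253
R_total = 0.93024 + 37.822 + 0.78253 = 39.535 ft²·°F·h/BTU
Q = A·ΔT/R = 1432 × 78.07 / 39.535 = 2827.8 BTU/h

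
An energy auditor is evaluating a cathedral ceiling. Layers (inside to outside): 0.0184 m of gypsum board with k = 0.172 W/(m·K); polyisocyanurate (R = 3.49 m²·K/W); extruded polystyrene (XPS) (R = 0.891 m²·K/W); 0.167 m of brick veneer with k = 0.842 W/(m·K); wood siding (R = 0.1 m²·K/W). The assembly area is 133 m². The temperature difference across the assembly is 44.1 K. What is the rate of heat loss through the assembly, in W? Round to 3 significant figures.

0.0184/0.172 = 0.107
0.167/0.842 = 0.1983
R_total = 0.107 + 3.49 + 0.891 + 0.1983 + 0.1 = 4.786 m²·K/W
Q = A·ΔT/R = 133 × 44.1 / 4.786 = 1225 W

1230 W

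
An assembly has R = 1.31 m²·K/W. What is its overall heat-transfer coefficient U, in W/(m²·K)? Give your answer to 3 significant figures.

0.763 W/(m²·K)

U = 1/R = 1/1.31 = 0.7634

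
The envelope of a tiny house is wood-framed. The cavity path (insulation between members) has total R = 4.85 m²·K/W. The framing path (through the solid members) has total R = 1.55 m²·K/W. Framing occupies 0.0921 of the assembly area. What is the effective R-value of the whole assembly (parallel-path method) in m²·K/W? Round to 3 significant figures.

U_eff = 0.9079/4.85 + 0.0921/1.55 = 0.1872 + 0.05942 = 0.2466
R_eff = 1/U_eff = 4.055 m²·K/W

4.05 m²·K/W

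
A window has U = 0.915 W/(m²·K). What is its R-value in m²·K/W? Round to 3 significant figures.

R = 1/U = 1/0.915 = 1.093

1.09 m²·K/W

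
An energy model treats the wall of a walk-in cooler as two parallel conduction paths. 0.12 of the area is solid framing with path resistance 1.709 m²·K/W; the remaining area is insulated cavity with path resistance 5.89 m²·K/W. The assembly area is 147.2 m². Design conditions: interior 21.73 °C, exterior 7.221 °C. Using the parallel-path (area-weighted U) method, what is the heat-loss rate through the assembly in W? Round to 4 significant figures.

U_eff = 0.88/5.89 + 0.12/1.709 = 0.14941 + 0.070217 = 0.21962
R_eff = 1/U_eff = 4.5533 m²·K/W
Q = 147.2 × (21.73 − 7.221) / 4.5533 = 469.05 W

469.1 W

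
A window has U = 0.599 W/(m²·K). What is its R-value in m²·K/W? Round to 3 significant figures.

1.67 m²·K/W

R = 1/U = 1/0.599 = 1.669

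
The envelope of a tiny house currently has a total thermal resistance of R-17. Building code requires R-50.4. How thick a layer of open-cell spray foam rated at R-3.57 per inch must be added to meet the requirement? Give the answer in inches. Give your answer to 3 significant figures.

9.36 in

ΔR = 50.4 − 17 = 33.4 ft²·°F·h/BTU
L = ΔR / (R/in) = 33.4/3.57 = 9.356 in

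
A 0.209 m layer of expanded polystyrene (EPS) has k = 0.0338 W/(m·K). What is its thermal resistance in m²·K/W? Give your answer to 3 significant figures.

R = L/k = 0.209/0.0338 = 6.183 m²·K/W

6.18 m²·K/W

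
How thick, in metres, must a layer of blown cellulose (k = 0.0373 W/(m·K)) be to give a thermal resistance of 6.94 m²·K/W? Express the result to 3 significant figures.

L = R·k = 6.94 × 0.0373 = 0.2589 m

0.259 m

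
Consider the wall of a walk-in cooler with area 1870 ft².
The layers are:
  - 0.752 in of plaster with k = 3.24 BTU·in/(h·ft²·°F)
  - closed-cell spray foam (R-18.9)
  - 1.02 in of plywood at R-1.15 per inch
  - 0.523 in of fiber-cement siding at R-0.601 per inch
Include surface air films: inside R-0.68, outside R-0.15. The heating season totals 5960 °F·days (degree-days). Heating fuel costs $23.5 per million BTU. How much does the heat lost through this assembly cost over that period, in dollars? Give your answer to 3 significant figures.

293 dollars

0.752/3.24 = 0.2321
1.02 × 1.15 = 1.173
0.523 × 0.601 = 0.3143
R_total = 0.68 + 0.2321 + 18.9 + 1.173 + 0.3143 + 0.15 = 21.45 ft²·°F·h/BTU
E = A × HDD × 24 / R = 1870 × 5960 × 24 / 21.45 = 12470000 BTU
Cost = 12470000/10⁶ × 23.5 = $293.1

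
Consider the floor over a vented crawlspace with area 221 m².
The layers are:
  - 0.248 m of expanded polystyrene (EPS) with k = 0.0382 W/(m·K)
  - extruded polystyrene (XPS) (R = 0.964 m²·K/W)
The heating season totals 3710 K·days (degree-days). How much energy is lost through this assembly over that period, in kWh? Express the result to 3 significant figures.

2640 kWh

0.248/0.0382 = 6.492
R_total = 6.492 + 0.964 = 7.456 m²·K/W
E = A × HDD × 24 / R / 1000 = 221 × 3710 × 24 / 7.456 / 1000 = 2639 kWh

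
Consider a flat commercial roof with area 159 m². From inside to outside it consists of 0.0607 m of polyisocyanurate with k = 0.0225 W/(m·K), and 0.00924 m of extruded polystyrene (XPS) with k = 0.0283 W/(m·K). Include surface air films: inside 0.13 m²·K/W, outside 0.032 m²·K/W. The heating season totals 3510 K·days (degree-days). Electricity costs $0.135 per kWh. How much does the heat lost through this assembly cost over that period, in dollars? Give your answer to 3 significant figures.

567 dollars

0.0607/0.0225 = 2.698
0.00924/0.0283 = 0.3265
R_total = 0.13 + 2.698 + 0.3265 + 0.032 = 3.186 m²·K/W
E = A × HDD × 24 / R / 1000 = 159 × 3510 × 24 / 3.186 / 1000 = 4204 kWh
Cost = 4204 × 0.135 = $567.5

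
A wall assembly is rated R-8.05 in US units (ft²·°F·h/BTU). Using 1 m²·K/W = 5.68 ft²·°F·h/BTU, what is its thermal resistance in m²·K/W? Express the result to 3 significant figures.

R_SI = 8.05/5.68 = 1.417

1.42 m²·K/W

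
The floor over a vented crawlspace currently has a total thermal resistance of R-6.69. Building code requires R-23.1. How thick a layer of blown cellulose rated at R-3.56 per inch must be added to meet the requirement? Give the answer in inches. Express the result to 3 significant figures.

4.61 in

ΔR = 23.1 − 6.69 = 16.41 ft²·°F·h/BTU
L = ΔR / (R/in) = 16.41/3.56 = 4.61 in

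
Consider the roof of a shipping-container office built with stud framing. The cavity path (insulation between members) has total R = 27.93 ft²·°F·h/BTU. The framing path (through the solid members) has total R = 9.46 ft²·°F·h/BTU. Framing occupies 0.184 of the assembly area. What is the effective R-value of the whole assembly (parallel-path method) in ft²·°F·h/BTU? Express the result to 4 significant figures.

U_eff = 0.816/27.93 + 0.184/9.46 = 0.029216 + 0.01945 = 0.048666
R_eff = 1/U_eff = 20.548 ft²·°F·h/BTU

20.55 ft²·°F·h/BTU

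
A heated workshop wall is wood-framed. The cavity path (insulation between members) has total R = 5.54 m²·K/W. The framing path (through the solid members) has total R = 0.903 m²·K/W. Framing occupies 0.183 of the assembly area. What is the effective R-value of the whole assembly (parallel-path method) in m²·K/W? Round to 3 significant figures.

2.86 m²·K/W

U_eff = 0.817/5.54 + 0.183/0.903 = 0.1475 + 0.2027 = 0.3501
R_eff = 1/U_eff = 2.856 m²·K/W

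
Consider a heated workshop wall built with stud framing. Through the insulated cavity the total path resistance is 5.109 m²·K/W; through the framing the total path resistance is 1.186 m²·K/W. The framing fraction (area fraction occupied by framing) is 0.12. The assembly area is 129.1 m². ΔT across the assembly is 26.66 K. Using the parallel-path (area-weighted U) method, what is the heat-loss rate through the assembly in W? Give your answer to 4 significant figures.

U_eff = 0.88/5.109 + 0.12/1.186 = 0.17225 + 0.10118 = 0.27343
R_eff = 1/U_eff = 3.6573 m²·K/W
Q = 129.1 × 26.66 / 3.6573 = 941.08 W

941.1 W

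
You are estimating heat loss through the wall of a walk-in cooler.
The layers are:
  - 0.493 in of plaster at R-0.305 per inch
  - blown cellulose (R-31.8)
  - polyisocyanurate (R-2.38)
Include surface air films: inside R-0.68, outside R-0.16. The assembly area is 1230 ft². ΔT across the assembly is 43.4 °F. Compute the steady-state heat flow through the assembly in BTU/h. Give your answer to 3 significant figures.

0.493 × 0.305 = 0.1504
R_total = 0.68 + 0.1504 + 31.8 + 2.38 + 0.16 = 35.17 ft²·°F·h/BTU
Q = A·ΔT/R = 1230 × 43.4 / 35.17 = 1518 BTU/h

1520 BTU/h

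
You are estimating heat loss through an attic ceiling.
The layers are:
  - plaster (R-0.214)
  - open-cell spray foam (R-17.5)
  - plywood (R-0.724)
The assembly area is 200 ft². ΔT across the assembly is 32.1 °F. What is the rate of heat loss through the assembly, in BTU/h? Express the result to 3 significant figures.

348 BTU/h

R_total = 0.214 + 17.5 + 0.724 = 18.44 ft²·°F·h/BTU
Q = A·ΔT/R = 200 × 32.1 / 18.44 = 348.2 BTU/h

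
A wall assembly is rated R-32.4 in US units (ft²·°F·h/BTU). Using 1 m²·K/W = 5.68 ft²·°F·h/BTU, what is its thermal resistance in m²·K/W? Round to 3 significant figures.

R_SI = 32.4/5.68 = 5.704

5.70 m²·K/W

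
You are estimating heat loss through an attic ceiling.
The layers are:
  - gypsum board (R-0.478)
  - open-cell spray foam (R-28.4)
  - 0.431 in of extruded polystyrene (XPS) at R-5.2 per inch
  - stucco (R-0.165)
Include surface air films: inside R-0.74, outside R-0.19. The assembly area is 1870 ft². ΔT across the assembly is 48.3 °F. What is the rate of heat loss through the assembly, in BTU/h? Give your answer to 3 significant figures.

0.431 × 5.2 = 2.241
R_total = 0.74 + 0.478 + 28.4 + 2.241 + 0.165 + 0.19 = 32.21 ft²·°F·h/BTU
Q = A·ΔT/R = 1870 × 48.3 / 32.21 = 2804 BTU/h

2800 BTU/h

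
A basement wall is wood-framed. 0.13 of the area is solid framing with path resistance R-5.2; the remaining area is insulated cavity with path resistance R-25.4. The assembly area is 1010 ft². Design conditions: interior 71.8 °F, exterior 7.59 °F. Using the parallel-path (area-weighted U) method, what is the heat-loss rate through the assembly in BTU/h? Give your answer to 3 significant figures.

U_eff = 0.87/25.4 + 0.13/5.2 = 0.03425 + 0.025 = 0.05925
R_eff = 1/U_eff = 16.88 ft²·°F·h/BTU
Q = 1010 × (71.8 − 7.59) / 16.88 = 3843 BTU/h

3840 BTU/h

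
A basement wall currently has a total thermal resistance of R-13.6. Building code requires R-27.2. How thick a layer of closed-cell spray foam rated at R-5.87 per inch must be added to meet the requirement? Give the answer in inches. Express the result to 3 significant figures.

2.32 in

ΔR = 27.2 − 13.6 = 13.6 ft²·°F·h/BTU
L = ΔR / (R/in) = 13.6/5.87 = 2.317 in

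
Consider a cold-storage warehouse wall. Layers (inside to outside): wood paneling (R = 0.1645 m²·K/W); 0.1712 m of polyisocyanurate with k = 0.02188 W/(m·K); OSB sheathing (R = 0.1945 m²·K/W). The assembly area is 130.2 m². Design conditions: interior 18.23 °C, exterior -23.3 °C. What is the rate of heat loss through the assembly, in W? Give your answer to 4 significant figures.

660.7 W

0.1712/0.02188 = 7.8245
R_total = 0.1645 + 7.8245 + 0.1945 = 8.1835 m²·K/W
Q = A·ΔT/R = 130.2 × (18.23 − (-23.3)) / 8.1835 = 660.75 W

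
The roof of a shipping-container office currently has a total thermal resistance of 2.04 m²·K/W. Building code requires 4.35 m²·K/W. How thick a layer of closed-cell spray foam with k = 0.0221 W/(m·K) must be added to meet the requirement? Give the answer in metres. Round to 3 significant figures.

0.0511 m

ΔR = 4.35 − 2.04 = 2.31 m²·K/W
L = ΔR × k = 2.31 × 0.0221 = 0.05105 m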